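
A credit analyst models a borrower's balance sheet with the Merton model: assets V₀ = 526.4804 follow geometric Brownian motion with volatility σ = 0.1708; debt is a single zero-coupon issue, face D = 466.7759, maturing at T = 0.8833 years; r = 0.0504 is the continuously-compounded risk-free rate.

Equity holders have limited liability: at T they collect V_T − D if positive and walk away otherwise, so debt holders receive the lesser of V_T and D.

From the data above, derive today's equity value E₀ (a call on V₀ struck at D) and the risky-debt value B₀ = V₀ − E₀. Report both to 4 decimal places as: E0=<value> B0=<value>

E0=86.1718 B0=440.3086

Apply the equity-as-call identities (strike 466.7759, horizon 0.8833 years):
d₁ = [ln(V₀/D) + (r + σ²/2)T] / (σ√T)
   = [ln(526.4804/466.7759) + (0.0504 + 0.5·0.1708²)·0.8833] / (0.1708·√0.8833)
   = [0.120365 + 0.057402] / 0.160525 = 1.107413
d₂ = d₁ − σ√T = 1.107413 − 0.160525 = 0.946889
N(d₁) = 0.865942,  N(d₂) = 0.828152,  e^(−rT) = 0.956458
E₀ = V₀·N(d₁) − D·e^(−rT)·N(d₂)
   = 526.4804·0.865942 − 466.7759·0.956458·0.828152 = 86.171815
B₀ = V₀ − E₀ = 526.4804 − 86.171815 = 440.308585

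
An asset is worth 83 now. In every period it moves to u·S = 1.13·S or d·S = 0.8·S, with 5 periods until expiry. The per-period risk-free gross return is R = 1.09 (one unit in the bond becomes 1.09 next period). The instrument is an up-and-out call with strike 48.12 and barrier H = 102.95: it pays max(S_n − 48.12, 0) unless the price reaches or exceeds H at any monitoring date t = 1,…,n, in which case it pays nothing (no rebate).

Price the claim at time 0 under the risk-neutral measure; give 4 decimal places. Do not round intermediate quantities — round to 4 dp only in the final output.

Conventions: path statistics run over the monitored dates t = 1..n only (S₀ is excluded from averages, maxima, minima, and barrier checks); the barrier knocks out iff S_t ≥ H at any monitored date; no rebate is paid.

No-arbitrage gives p* = (R−d)/(u−d) = 0.8788: enumerate every path, weight its payoff by its p*-probability, and discount by R^5.
Enumerate all 2^5 = 32 price paths (U = up ×1.13, D = down ×0.8); each path with k up-moves has probability p*^k·(1−p*)^(5−k).
DDDDD: M=66.4000, payoff=0.0000, prob=0.000026
UDDDD: M=93.7900, payoff=0.0000, prob=0.000190
DUDDD: M=75.0320, payoff=0.0000, prob=0.000190
UUDDD: M=105.9827, payoff=0.0000, prob=0.001375
DDUDD: M=66.4000, payoff=0.0000, prob=0.000190
UDUDD: M=93.7900, payoff=6.1431, prob=0.001375
DUUDD: M=84.7862, payoff=6.1431, prob=0.001375
UUUDD: M=119.7605, payoff=0.0000, prob=0.009971
DDDUD: M=66.4000, payoff=0.0000, prob=0.000190
UDDUD: M=93.7900, payoff=6.1431, prob=0.001375
DUDUD: M=75.0320, payoff=6.1431, prob=0.001375
UUDUD: M=105.9827, payoff=0.0000, prob=0.009971
DDUUD: M=67.8289, payoff=6.1431, prob=0.001375
UDUUD: M=95.8084, payoff=28.5267, prob=0.009971
DUUUD: M=95.8084, payoff=28.5267, prob=0.009971
UUUUD: M=135.3293, payoff=0.0000, prob=0.072291
DDDDU: M=66.4000, payoff=0.0000, prob=0.000190
UDDDU: M=93.7900, payoff=6.1431, prob=0.001375
DUDDU: M=75.0320, payoff=6.1431, prob=0.001375
UUDDU: M=105.9827, payoff=0.0000, prob=0.009971
DDUDU: M=66.4000, payoff=6.1431, prob=0.001375
UDUDU: M=93.7900, payoff=28.5267, prob=0.009971
DUUDU: M=84.7862, payoff=28.5267, prob=0.009971
UUUDU: M=119.7605, payoff=0.0000, prob=0.072291
DDDUU: M=66.4000, payoff=6.1431, prob=0.001375
UDDUU: M=93.7900, payoff=28.5267, prob=0.009971
DUDUU: M=76.6467, payoff=28.5267, prob=0.009971
UUDUU: M=108.2634, payoff=0.0000, prob=0.072291
DDUUU: M=76.6467, payoff=28.5267, prob=0.009971
UDUUU: M=108.2634, payoff=0.0000, prob=0.072291
DUUUU: M=108.2634, payoff=0.0000, prob=0.072291
UUUUU: M=152.9221, payoff=0.0000, prob=0.524107
Price = Σ prob·payoff / R^5 = 2.067142 / 1.538624 = 1.3435

price = 1.3435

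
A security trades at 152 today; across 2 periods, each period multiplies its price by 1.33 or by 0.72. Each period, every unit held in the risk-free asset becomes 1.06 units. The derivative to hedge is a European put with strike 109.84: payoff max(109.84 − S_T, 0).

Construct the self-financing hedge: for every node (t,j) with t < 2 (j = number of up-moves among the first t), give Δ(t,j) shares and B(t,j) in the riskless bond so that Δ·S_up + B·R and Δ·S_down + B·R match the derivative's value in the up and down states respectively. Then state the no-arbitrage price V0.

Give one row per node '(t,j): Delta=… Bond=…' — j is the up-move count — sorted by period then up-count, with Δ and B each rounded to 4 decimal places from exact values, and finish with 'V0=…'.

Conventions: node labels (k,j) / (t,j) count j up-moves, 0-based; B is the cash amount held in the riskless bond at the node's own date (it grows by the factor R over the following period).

No-arbitrage ⇒ martingale measure with p* = (R−d)/(u−d) = 0.5574.
Payoffs at expiry: V(2,0)=31.0432, V(2,1)=0.0000, V(2,2)=0.0000
Node (1,0) S=109.4400: V=(p*·0.0000+(1−p*)·31.0432)/1.06=12.9627; Δ=(0.0000−31.0432)/(145.5552−78.7968)=-0.4650; B=V−Δ·S=63.8532
Node (1,1) S=202.1600: V=(p*·0.0000+(1−p*)·0.0000)/1.06=0.0000; Δ=(0.0000−0.0000)/(268.8728−145.5552)=0.0000; B=V−Δ·S=0.0000
Node (0,0) S=152.0000: V=(p*·0.0000+(1−p*)·12.9627)/1.06=5.4128; Δ=(0.0000−12.9627)/(202.1600−109.4400)=-0.1398; B=V−Δ·S=26.6631
As a check, the time-0 holding Δ(0,0)·S0 + B(0,0) comes to 5.4128 — exactly V0.

(0,0): Delta=-0.1398 Bond=26.6631
(1,0): Delta=-0.4650 Bond=63.8532
(1,1): Delta=0.0000 Bond=0.0000
V0=5.4128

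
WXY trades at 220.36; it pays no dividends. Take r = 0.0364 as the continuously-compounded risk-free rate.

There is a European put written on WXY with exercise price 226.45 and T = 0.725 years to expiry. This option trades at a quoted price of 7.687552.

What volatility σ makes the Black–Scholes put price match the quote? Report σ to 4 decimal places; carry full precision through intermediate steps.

sigma = 0.1014

At σ = 0.1014 the Black–Scholes value reproduces the quote:
σ√T = 0.1014·√0.725 = 0.086339
d₁ = (ln(S/K) + (r+σ²/2)T) / (σ√T) = (ln(220.36/226.45) + (0.0364+0.1014²/2)·0.725) / 0.086339 = (-0.027262 + 0.030117) / 0.086339 = 0.033074
d₂ = d₁ − σ√T = 0.033074 − 0.086339 = -0.053265
e^{−rT} = 0.973955
N(−d₁) = 0.486808,  N(−d₂) = 0.521239
V = K·e^{−rT}·N(−d₂) − S·N(−d₁) = 114.960479 − 107.272926 = 7.687552 (matching the quote); vega is positive throughout, so no other σ reproduces this price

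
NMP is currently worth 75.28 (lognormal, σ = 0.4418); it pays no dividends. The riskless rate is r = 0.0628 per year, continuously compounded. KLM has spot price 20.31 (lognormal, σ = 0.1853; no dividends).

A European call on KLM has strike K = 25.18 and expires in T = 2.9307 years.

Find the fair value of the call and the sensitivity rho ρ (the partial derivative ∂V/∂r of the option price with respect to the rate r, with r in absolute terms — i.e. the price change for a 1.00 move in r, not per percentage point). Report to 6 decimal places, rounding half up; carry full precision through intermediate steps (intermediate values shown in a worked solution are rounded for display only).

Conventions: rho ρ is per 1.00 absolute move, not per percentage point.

price = 2.293336
ρ = 24.493412

σ√T = 0.1853·√2.9307 = 0.317220
d₁ = (ln(S/K) + (r+σ²/2)T) / (σ√T) = (ln(20.31/25.18) + (0.0628+0.1853²/2)·2.9307) / 0.317220 = (-0.214937 + 0.234362) / 0.317220 = 0.061237
d₂ = d₁ − σ√T = 0.061237 − 0.317220 = -0.255983
e^{−rT} = 0.831896
N(d₁) = 0.524415,  N(d₂) = 0.398982
Call price V = S·N(d₁) − K·e^{−rT}·N(d₂) = 10.650866 − 8.357530 = 2.293336
ρ = K·T·e^{−rT}·N(d₂) = 24.493412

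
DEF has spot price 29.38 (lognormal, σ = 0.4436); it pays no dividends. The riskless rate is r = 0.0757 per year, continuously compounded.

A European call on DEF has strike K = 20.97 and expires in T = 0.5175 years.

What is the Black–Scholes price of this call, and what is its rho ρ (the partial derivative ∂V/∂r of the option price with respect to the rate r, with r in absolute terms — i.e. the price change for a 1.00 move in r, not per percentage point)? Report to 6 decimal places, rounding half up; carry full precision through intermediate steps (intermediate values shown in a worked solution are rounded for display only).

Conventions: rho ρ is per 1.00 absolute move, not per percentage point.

σ√T = 0.4436·√0.5175 = 0.319115
d₁ = (ln(S/K) + (r+σ²/2)T) / (σ√T) = (ln(29.38/20.97) + (0.0757+0.4436²/2)·0.5175) / 0.319115 = (0.337221 + 0.090092) / 0.319115 = 1.339058
d₂ = d₁ − σ√T = 1.339058 − 0.319115 = 1.019944
e^{−rT} = 0.961583
N(d₁) = 0.909724,  N(d₂) = 0.846122
Call price V = S·N(d₁) − K·e^{−rT}·N(d₂) = 26.727696 − 17.061542 = 9.666155
ρ = K·T·e^{−rT}·N(d₂) = 8.829348

price = 9.666155
ρ = 8.829348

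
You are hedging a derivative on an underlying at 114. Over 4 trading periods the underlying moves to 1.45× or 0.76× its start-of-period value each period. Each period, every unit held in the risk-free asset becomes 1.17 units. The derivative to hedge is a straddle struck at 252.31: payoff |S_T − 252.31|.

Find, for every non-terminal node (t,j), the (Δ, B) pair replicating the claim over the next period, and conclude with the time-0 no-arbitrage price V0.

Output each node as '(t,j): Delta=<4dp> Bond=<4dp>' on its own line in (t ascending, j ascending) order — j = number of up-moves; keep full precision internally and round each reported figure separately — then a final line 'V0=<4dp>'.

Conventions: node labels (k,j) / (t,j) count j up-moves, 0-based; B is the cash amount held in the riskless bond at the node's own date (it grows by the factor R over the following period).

(0,0): Delta=-0.1206 Bond=72.1741
(1,0): Delta=-0.8980 Bond=151.7934
(1,1): Delta=0.1576 Bond=38.4489
(2,0): Delta=-1.0000 Bond=184.3159
(2,1): Delta=-0.8615 Bond=173.0106
(2,2): Delta=0.5224 Bond=-42.4468
(3,0): Delta=-1.0000 Bond=215.6496
(3,1): Delta=-1.0000 Bond=215.6496
(3,2): Delta=-0.8119 Bond=193.3892
(3,3): Delta=1.0000 Bond=-215.6496
V0=58.4223

Since d<R<u, set p* = (R−d)/(u−d) = 0.5942; price each node as the discounted p*-expectation of its children.
Expiry values: V(4,0)=214.2771, V(4,1)=179.7473, V(4,2)=113.8679, V(4,3)=11.8229, V(4,4)=251.6277
(3,0): S=50.0433. Δ = (V_up−V_dn)/(S_up−S_dn) = (179.7473−214.2771)/(72.5627−38.0329) = -1.0000. V = [p*·179.7473 + (1−p*)·214.2771]/1.17 = 165.6063. B = V − Δ·S = 215.6496.
(3,1): S=95.4773. Δ = (V_up−V_dn)/(S_up−S_dn) = (113.8679−179.7473)/(138.4421−72.5627) = -1.0000. V = [p*·113.8679 + (1−p*)·179.7473]/1.17 = 120.1723. B = V − Δ·S = 215.6496.
(3,2): S=182.1606. Δ = (V_up−V_dn)/(S_up−S_dn) = (11.8229−113.8679)/(264.1329−138.4421) = -0.8119. V = [p*·11.8229 + (1−p*)·113.8679]/1.17 = 45.4978. B = V − Δ·S = 193.3892.
(3,3): S=347.5433. Δ = (V_up−V_dn)/(S_up−S_dn) = (251.6277−11.8229)/(503.9377−264.1329) = 1.0000. V = [p*·251.6277 + (1−p*)·11.8229]/1.17 = 131.8937. B = V − Δ·S = -215.6496.
(2,0): S=65.8464. Δ = (V_up−V_dn)/(S_up−S_dn) = (120.1723−165.6063)/(95.4773−50.0433) = -1.0000. V = [p*·120.1723 + (1−p*)·165.6063]/1.17 = 118.4695. B = V − Δ·S = 184.3159.
(2,1): S=125.6280. Δ = (V_up−V_dn)/(S_up−S_dn) = (45.4978−120.1723)/(182.1606−95.4773) = -0.8615. V = [p*·45.4978 + (1−p*)·120.1723]/1.17 = 64.7868. B = V − Δ·S = 173.0106.
(2,2): S=239.6850. Δ = (V_up−V_dn)/(S_up−S_dn) = (131.8937−45.4978)/(347.5433−182.1606) = 0.5224. V = [p*·131.8937 + (1−p*)·45.4978]/1.17 = 82.7645. B = V − Δ·S = -42.4468.
(1,0): S=86.6400. Δ = (V_up−V_dn)/(S_up−S_dn) = (64.7868−118.4695)/(125.6280−65.8464) = -0.8980. V = [p*·64.7868 + (1−p*)·118.4695]/1.17 = 73.9924. B = V − Δ·S = 151.7934.
(1,1): S=165.3000. Δ = (V_up−V_dn)/(S_up−S_dn) = (82.7645−64.7868)/(239.6850−125.6280) = 0.1576. V = [p*·82.7645 + (1−p*)·64.7868]/1.17 = 64.5036. B = V − Δ·S = 38.4489.
(0,0): S=114.0000. Δ = (V_up−V_dn)/(S_up−S_dn) = (64.5036−73.9924)/(165.3000−86.6400) = -0.1206. V = [p*·64.5036 + (1−p*)·73.9924]/1.17 = 58.4223. B = V − Δ·S = 72.1741.
Sanity check at the root: Δ(0,0)·S0 + B(0,0) reproduces V0 = 58.4223.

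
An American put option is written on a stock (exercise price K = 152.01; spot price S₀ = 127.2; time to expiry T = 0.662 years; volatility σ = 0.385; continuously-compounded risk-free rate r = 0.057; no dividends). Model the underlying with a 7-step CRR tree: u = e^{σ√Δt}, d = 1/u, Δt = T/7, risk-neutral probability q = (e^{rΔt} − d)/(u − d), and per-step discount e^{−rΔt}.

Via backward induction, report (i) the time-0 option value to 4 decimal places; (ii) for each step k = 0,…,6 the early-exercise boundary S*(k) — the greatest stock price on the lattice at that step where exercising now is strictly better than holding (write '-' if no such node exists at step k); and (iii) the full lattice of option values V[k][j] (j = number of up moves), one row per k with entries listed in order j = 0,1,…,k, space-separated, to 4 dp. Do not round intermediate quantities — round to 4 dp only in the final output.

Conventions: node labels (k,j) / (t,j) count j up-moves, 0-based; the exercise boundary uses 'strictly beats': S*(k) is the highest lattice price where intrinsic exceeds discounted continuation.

price = 29.9099
boundary = - - 100.3804 89.1722 100.3804 112.9973 127.2000
tree:
29.9099
39.9826 19.8876
51.6296 28.4530 11.3043
62.8378 39.2061 17.7155 4.8404
72.7944 51.6296 26.8700 8.5030 1.1299
81.6394 62.8378 39.0127 14.6874 2.2416 0.0000
89.4967 72.7944 51.6296 24.8100 4.4469 0.0000 0.0000
96.4768 81.6394 62.8378 39.0127 8.8221 0.0000 0.0000 0.0000

params: Δt=0.09457 u=1.12569 d=0.88834 q=0.49321 e^(-rΔt)=0.99462
t_7 payoffs: 96.4768 81.6394 62.8378 39.0127 8.8221 0.0000 0.0000 0.0000
t_6: node(6,0) S=62.5133 payoff=89.4967 vs cont=88.6795 → 89.4967 [stop]  node(6,1) S=79.2156 payoff=72.7944 vs cont=71.9772 → 72.7944 [stop]  node(6,2) S=100.3804 payoff=51.6296 vs cont=50.8124 → 51.6296 [stop]  node(6,3) S=127.2000 payoff=24.8100 vs cont=23.9928 → 24.8100 [stop]  node(6,4) S=161.1853 payoff=0.0000 vs cont=4.4469 → 4.4469 [wait]  node(6,5) S=204.2508 payoff=0.0000 vs cont=0.0000 → 0.0000 [wait]  node(6,6) S=258.8225 payoff=0.0000 vs cont=0.0000 → 0.0000 [wait]  ⇒ S*(6)=127.2000
t_5: node(5,0) S=70.3706 payoff=81.6394 vs cont=80.8222 → 81.6394 [stop]  node(5,1) S=89.1722 payoff=62.8378 vs cont=62.0206 → 62.8378 [stop]  node(5,2) S=112.9973 payoff=39.0127 vs cont=38.1955 → 39.0127 [stop]  node(5,3) S=143.1879 payoff=8.8221 vs cont=14.6874 → 14.6874 [wait]  node(5,4) S=181.4448 payoff=0.0000 vs cont=2.2416 → 2.2416 [wait]  node(5,5) S=229.9233 payoff=0.0000 vs cont=0.0000 → 0.0000 [wait]  ⇒ S*(5)=112.9973
t_4: node(4,0) S=79.2156 payoff=72.7944 vs cont=71.9772 → 72.7944 [stop]  node(4,1) S=100.3804 payoff=51.6296 vs cont=50.8124 → 51.6296 [stop]  node(4,2) S=127.2000 payoff=24.8100 vs cont=26.8700 → 26.8700 [wait]  node(4,3) S=161.1853 payoff=0.0000 vs cont=8.5030 → 8.5030 [wait]  node(4,4) S=204.2508 payoff=0.0000 vs cont=1.1299 → 1.1299 [wait]  ⇒ S*(4)=100.3804
t_3: node(3,0) S=89.1722 payoff=62.8378 vs cont=62.0206 → 62.8378 [stop]  node(3,1) S=112.9973 payoff=39.0127 vs cont=39.2061 → 39.2061 [wait]  node(3,2) S=143.1879 payoff=8.8221 vs cont=17.7155 → 17.7155 [wait]  node(3,3) S=181.4448 payoff=0.0000 vs cont=4.8404 → 4.8404 [wait]  ⇒ S*(3)=89.1722
t_2: node(2,0) S=100.3804 payoff=51.6296 vs cont=50.9073 → 51.6296 [stop]  node(2,1) S=127.2000 payoff=24.8100 vs cont=28.4530 → 28.4530 [wait]  node(2,2) S=161.1853 payoff=0.0000 vs cont=11.3043 → 11.3043 [wait]  ⇒ S*(2)=100.3804
t_1: node(1,0) S=112.9973 payoff=39.0127 vs cont=39.9826 → 39.9826 [wait]  node(1,1) S=143.1879 payoff=8.8221 vs cont=19.8876 → 19.8876 [wait]  ⇒ S*(1)=-
t_0: node(0,0) S=127.2000 payoff=24.8100 vs cont=29.9099 → 29.9099 [wait]  ⇒ S*(0)=-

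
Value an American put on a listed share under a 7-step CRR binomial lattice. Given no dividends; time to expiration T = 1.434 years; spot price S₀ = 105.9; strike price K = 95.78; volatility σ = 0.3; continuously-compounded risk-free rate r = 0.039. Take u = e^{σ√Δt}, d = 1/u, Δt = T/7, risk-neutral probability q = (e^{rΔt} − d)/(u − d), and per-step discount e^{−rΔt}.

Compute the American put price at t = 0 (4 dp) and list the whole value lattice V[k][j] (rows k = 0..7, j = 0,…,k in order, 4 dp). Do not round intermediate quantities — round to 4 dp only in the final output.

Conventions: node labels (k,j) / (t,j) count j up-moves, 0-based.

price = 8.0496
tree:
8.0496
12.2053 3.9496
17.9439 6.5612 1.3550
25.3920 10.6525 2.5027 0.2086
34.2601 16.7759 4.5916 0.4168 0.0000
42.0711 25.3130 8.3571 0.8329 0.0000 0.0000
48.8905 34.2601 15.0647 1.6644 0.0000 0.0000 0.0000
54.8439 42.0711 25.3130 3.3259 0.0000 0.0000 0.0000 0.0000

Δt=0.20486  u=1.14543  d=0.87303  q=0.49555  discount=0.99204
step 7 (expiry): payoffs max(K−S,0) = 54.8439 42.0711 25.3130 3.3259 0.0000 0.0000 0.0000 0.0000
k=6: (k=6,j=0): S=46.8895, K−S=48.8905, hold=48.1283 ⇒ V=48.8905 exercise | (k=6,j=1): S=61.5199, K−S=34.2601, hold=33.4979 ⇒ V=34.2601 exercise | (k=6,j=2): S=80.7153, K−S=15.0647, hold=14.3025 ⇒ V=15.0647 exercise | (k=6,j=3): S=105.9000, K−S=0.0000, hold=1.6644 ⇒ V=1.6644 continue | (k=6,j=4): S=138.9428, K−S=0.0000, hold=0.0000 ⇒ V=0.0000 continue | (k=6,j=5): S=182.2955, K−S=0.0000, hold=0.0000 ⇒ V=0.0000 continue | (k=6,j=6): S=239.1751, K−S=0.0000, hold=0.0000 ⇒ V=0.0000 continue
k=5: (k=5,j=0): S=53.7089, K−S=42.0711, hold=41.3090 ⇒ V=42.0711 exercise | (k=5,j=1): S=70.4670, K−S=25.3130, hold=24.5508 ⇒ V=25.3130 exercise | (k=5,j=2): S=92.4541, K−S=3.3259, hold=8.3571 ⇒ V=8.3571 continue | (k=5,j=3): S=121.3014, K−S=0.0000, hold=0.8329 ⇒ V=0.8329 continue | (k=5,j=4): S=159.1497, K−S=0.0000, hold=0.0000 ⇒ V=0.0000 continue | (k=5,j=5): S=208.8074, K−S=0.0000, hold=0.0000 ⇒ V=0.0000 continue
k=4: (k=4,j=0): S=61.5199, K−S=34.2601, hold=33.4979 ⇒ V=34.2601 exercise | (k=4,j=1): S=80.7153, K−S=15.0647, hold=16.7759 ⇒ V=16.7759 continue | (k=4,j=2): S=105.9000, K−S=0.0000, hold=4.5916 ⇒ V=4.5916 continue | (k=4,j=3): S=138.9428, K−S=0.0000, hold=0.4168 ⇒ V=0.4168 continue | (k=4,j=4): S=182.2955, K−S=0.0000, hold=0.0000 ⇒ V=0.0000 continue
k=3: (k=3,j=0): S=70.4670, K−S=25.3130, hold=25.3920 ⇒ V=25.3920 continue | (k=3,j=1): S=92.4541, K−S=3.3259, hold=10.6525 ⇒ V=10.6525 continue | (k=3,j=2): S=121.3014, K−S=0.0000, hold=2.5027 ⇒ V=2.5027 continue | (k=3,j=3): S=159.1497, K−S=0.0000, hold=0.2086 ⇒ V=0.2086 continue
k=2: (k=2,j=0): S=80.7153, K−S=15.0647, hold=17.9439 ⇒ V=17.9439 continue | (k=2,j=1): S=105.9000, K−S=0.0000, hold=6.5612 ⇒ V=6.5612 continue | (k=2,j=2): S=138.9428, K−S=0.0000, hold=1.3550 ⇒ V=1.3550 continue
k=1: (k=1,j=0): S=92.4541, K−S=3.3259, hold=12.2053 ⇒ V=12.2053 continue | (k=1,j=1): S=121.3014, K−S=0.0000, hold=3.9496 ⇒ V=3.9496 continue
k=0: (k=0,j=0): S=105.9000, K−S=0.0000, hold=8.0496 ⇒ V=8.0496 continue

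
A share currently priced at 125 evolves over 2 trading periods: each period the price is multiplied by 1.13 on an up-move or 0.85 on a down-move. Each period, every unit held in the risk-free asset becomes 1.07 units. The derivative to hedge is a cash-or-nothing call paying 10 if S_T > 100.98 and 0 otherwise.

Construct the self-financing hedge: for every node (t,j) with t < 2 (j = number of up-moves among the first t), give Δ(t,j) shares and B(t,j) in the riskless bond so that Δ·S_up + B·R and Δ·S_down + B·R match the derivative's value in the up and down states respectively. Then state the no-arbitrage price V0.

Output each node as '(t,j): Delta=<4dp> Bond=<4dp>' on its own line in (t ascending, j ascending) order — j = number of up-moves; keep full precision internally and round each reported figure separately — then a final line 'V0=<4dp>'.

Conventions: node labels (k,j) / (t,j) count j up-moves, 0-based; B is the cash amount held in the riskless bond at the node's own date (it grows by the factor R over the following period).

The replicating-portfolio and risk-neutral prices coincide; use p* = (1.07−0.85)/(1.13−0.85) = 0.7857 for the latter.
At maturity the claim pays: V(2,0)=0.0000, V(2,1)=10.0000, V(2,2)=10.0000
  t=1,j=0: stock 106.2500 → up 120.0625 (V=10.0000), down 90.3125 (V=0.0000). Price 7.3431; hedge Δ=0.3361, bond B=-28.3712.
  t=1,j=1: stock 141.2500 → up 159.6125 (V=10.0000), down 120.0625 (V=10.0000). Price 9.3458; hedge Δ=0.0000, bond B=9.3458.
  t=0,j=0: stock 125.0000 → up 141.2500 (V=9.3458), down 106.2500 (V=7.3431). Price 8.3333; hedge Δ=0.0572, bond B=1.1809.
Check: Δ(0,0)·S0 + B(0,0) = 8.3333 = V0.

(0,0): Delta=0.0572 Bond=1.1809
(1,0): Delta=0.3361 Bond=-28.3712
(1,1): Delta=0.0000 Bond=9.3458
V0=8.3333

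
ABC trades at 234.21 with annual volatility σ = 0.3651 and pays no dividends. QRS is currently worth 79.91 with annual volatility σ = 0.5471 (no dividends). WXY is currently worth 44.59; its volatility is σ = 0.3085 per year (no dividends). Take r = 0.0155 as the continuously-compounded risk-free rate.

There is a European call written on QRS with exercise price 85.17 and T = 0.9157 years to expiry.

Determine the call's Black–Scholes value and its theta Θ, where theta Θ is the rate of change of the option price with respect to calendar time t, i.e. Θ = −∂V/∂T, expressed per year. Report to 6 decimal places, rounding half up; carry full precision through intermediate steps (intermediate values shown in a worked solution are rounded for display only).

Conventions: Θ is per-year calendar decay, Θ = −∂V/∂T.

price = 14.964594
Θ = -9.456388

σ√T = 0.5471·√0.9157 = 0.523532
d₁ = (ln(S/K) + (r+σ²/2)T) / (σ√T) = (ln(79.91/85.17) + (0.0155+0.5471²/2)·0.9157) / 0.523532 = (-0.063748 + 0.151236) / 0.523532 = 0.167111
d₂ = d₁ − σ√T = 0.167111 − 0.523532 = -0.356421
e^{−rT} = 0.985907
N(d₁) = 0.566359,  N(d₂) = 0.360763
Call price V = S·N(d₁) − K·e^{−rT}·N(d₂) = 45.257722 − 30.293128 = 14.964594
φ(d₁) = (1/√(2π))·e^{−d₁²/2} = 0.393411
Θ = −S·φ(d₁)·σ/(2√T) − r·K·e^{−rT}·N(d₂) = −8.986845 − 0.469543 = -9.456388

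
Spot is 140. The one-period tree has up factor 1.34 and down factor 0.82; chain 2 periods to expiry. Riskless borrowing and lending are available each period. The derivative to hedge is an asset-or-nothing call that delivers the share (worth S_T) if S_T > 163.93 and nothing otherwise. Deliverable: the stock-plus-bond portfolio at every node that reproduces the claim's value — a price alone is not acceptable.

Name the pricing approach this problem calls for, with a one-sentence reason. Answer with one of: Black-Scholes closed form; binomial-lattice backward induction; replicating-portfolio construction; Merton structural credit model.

Key observation: the mandate to exhibit the hedge at every date and state singles out the replicating-portfolio construction on the 2-period tree with factors 1.34 and 0.82 from 140.

framework: replicating-portfolio construction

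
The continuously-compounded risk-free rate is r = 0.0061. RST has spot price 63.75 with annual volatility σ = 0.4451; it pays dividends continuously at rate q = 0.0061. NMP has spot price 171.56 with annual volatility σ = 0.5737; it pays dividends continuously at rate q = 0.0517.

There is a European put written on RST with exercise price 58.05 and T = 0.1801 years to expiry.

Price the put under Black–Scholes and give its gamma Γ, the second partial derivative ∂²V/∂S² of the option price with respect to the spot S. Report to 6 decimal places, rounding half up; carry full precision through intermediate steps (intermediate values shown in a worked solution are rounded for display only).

price = 2.279887
Γ = 0.027802

σ√T = 0.4451·√0.1801 = 0.188892
d₁ = (ln(S/K) + (r−q+σ²/2)T) / (σ√T) = (ln(63.75/58.05) + (0.0061−0.0061+0.4451²/2)·0.1801) / 0.188892 = (0.093664 + 0.017840) / 0.188892 = 0.590308
d₂ = d₁ − σ√T = 0.590308 − 0.188892 = 0.401415
e^{−rT} = 0.998902
e^{−qT} = 0.998902
N(−d₁) = 0.277492,  N(−d₂) = 0.344057
Put price V = K·e^{−rT}·N(−d₂) − S·e^{−qT}·N(−d₁) = 19.950588 − 17.670702 = 2.279887
φ(d₁) = (1/√(2π))·e^{−d₁²/2} = 0.335152
Γ = e^{−qT}·φ(d₁) / (S·σ·√T) = 0.027802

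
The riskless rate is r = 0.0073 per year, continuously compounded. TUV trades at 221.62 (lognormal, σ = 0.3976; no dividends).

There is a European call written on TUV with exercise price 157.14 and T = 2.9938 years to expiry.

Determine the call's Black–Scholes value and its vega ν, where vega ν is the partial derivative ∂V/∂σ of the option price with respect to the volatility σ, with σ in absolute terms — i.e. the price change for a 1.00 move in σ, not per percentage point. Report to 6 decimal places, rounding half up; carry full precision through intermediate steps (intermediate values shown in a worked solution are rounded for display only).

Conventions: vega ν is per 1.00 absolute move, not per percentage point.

price = 91.060302
ν = 104.274120

σ√T = 0.3976·√2.9938 = 0.687951
d₁ = (ln(S/K) + (r+σ²/2)T) / (σ√T) = (ln(221.62/157.14) + (0.0073+0.3976²/2)·2.9938) / 0.687951 = (0.343827 + 0.258493) / 0.687951 = 0.875528
d₂ = d₁ − σ√T = 0.875528 − 0.687951 = 0.187576
e^{−rT} = 0.978382
N(d₁) = 0.809357,  N(d₂) = 0.574396
Call price V = S·N(d₁) − K·e^{−rT}·N(d₂) = 179.369593 − 88.309291 = 91.060302
φ(d₁) = (1/√(2π))·e^{−d₁²/2} = 0.271929
ν = S·φ(d₁)·√T = 104.274120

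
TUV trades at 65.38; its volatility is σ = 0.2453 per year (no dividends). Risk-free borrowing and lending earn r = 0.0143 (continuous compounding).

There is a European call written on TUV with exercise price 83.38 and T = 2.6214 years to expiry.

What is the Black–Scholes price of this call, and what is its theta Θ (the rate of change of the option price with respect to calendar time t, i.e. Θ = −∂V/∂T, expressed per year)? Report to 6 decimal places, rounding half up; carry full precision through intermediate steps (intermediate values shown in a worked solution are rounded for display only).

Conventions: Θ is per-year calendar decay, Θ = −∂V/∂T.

price = 5.478836
Θ = -2.149618

σ√T = 0.2453·√2.6214 = 0.397159
d₁ = (ln(S/K) + (r+σ²/2)T) / (σ√T) = (ln(65.38/83.38) + (0.0143+0.2453²/2)·2.6214) / 0.397159 = (-0.243192 + 0.116354) / 0.397159 = -0.319365
d₂ = d₁ − σ√T = -0.319365 − 0.397159 = -0.716523
e^{−rT} = 0.963208
N(d₁) = 0.374725,  N(d₂) = 0.236834
Call price V = S·N(d₁) − K·e^{−rT}·N(d₂) = 24.499520 − 19.020684 = 5.478836
φ(d₁) = (1/√(2π))·e^{−d₁²/2} = 0.379108
Θ = −S·φ(d₁)·σ/(2√T) − r·K·e^{−rT}·N(d₂) = −1.877622 − 0.271996 = -2.149618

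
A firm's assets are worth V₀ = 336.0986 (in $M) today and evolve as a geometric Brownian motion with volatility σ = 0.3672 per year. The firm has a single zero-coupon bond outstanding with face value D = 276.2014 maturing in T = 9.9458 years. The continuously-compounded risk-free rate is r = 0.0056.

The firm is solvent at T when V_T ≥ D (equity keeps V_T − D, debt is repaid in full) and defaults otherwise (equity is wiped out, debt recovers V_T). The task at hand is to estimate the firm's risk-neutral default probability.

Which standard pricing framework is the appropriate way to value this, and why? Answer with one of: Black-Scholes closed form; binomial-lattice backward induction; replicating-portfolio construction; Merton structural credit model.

framework: Merton structural credit model

Key observation: with the firm-asset dynamics (V₀ = 336.0986) and a single zero-coupon liability of face 276.2014 given, debt value, spread, and default probability all derive from the option view of the balance sheet.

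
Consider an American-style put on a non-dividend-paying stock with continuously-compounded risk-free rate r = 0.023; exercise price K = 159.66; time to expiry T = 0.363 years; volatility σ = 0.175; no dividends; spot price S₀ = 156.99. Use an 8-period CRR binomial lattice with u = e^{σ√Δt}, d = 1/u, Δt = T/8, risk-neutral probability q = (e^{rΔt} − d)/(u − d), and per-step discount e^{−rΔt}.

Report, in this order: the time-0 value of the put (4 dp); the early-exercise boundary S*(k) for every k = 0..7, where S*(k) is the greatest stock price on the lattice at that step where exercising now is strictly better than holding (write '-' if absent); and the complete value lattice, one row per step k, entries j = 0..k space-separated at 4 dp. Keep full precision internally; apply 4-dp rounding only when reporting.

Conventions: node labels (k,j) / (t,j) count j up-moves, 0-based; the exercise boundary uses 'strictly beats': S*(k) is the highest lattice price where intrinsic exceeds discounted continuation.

Δt=0.04537  u=1.03798  d=0.96341  q=0.50468  discount=0.99896
step 8 (expiry): payoffs max(K−S,0) = 43.1517 34.1334 24.4171 13.9487 2.6700 0.0000 0.0000 0.0000 0.0000
step 7: (k=7,j=0): S=120.9334, K−S=38.7266, hold=38.5601 ⇒ V=38.7266 exercise | (k=7,j=1): S=130.2942, K−S=29.3658, hold=29.1993 ⇒ V=29.3658 exercise | (k=7,j=2): S=140.3795, K−S=19.2805, hold=19.1139 ⇒ V=19.2805 exercise | (k=7,j=3): S=151.2455, K−S=8.4145, hold=8.2479 ⇒ V=8.4145 exercise | (k=7,j=4): S=162.9526, K−S=0.0000, hold=1.3211 ⇒ V=1.3211 continue | (k=7,j=5): S=175.5659, K−S=0.0000, hold=0.0000 ⇒ V=0.0000 continue | (k=7,j=6): S=189.1555, K−S=0.0000, hold=0.0000 ⇒ V=0.0000 continue | (k=7,j=7): S=203.7970, K−S=0.0000, hold=0.0000 ⇒ V=0.0000 continue  boundary S*=151.2455
step 6: (k=6,j=0): S=125.5266, K−S=34.1334, hold=33.9669 ⇒ V=34.1334 exercise | (k=6,j=1): S=135.2429, K−S=24.4171, hold=24.2506 ⇒ V=24.4171 exercise | (k=6,j=2): S=145.7113, K−S=13.9487, hold=13.7822 ⇒ V=13.9487 exercise | (k=6,j=3): S=156.9900, K−S=2.6700, hold=4.8295 ⇒ V=4.8295 continue | (k=6,j=4): S=169.1417, K−S=0.0000, hold=0.6537 ⇒ V=0.6537 continue | (k=6,j=5): S=182.2341, K−S=0.0000, hold=0.0000 ⇒ V=0.0000 continue | (k=6,j=6): S=196.3398, K−S=0.0000, hold=0.0000 ⇒ V=0.0000 continue  boundary S*=145.7113
step 5: (k=5,j=0): S=130.2942, K−S=29.3658, hold=29.1993 ⇒ V=29.3658 exercise | (k=5,j=1): S=140.3795, K−S=19.2805, hold=19.1139 ⇒ V=19.2805 exercise | (k=5,j=2): S=151.2455, K−S=8.4145, hold=9.3367 ⇒ V=9.3367 continue | (k=5,j=3): S=162.9526, K−S=0.0000, hold=2.7192 ⇒ V=2.7192 continue | (k=5,j=4): S=175.5659, K−S=0.0000, hold=0.3234 ⇒ V=0.3234 continue | (k=5,j=5): S=189.1555, K−S=0.0000, hold=0.0000 ⇒ V=0.0000 continue  boundary S*=140.3795
step 4: (k=4,j=0): S=135.2429, K−S=24.4171, hold=24.2506 ⇒ V=24.4171 exercise | (k=4,j=1): S=145.7113, K−S=13.9487, hold=14.2471 ⇒ V=14.2471 continue | (k=4,j=2): S=156.9900, K−S=2.6700, hold=5.9907 ⇒ V=5.9907 continue | (k=4,j=3): S=169.1417, K−S=0.0000, hold=1.5085 ⇒ V=1.5085 continue | (k=4,j=4): S=182.2341, K−S=0.0000, hold=0.1600 ⇒ V=0.1600 continue  boundary S*=135.2429
step 3: (k=3,j=0): S=140.3795, K−S=19.2805, hold=19.2644 ⇒ V=19.2805 exercise | (k=3,j=1): S=151.2455, K−S=8.4145, hold=10.0697 ⇒ V=10.0697 continue | (k=3,j=2): S=162.9526, K−S=0.0000, hold=3.7247 ⇒ V=3.7247 continue | (k=3,j=3): S=175.5659, K−S=0.0000, hold=0.8271 ⇒ V=0.8271 continue  boundary S*=140.3795
step 2: (k=2,j=0): S=145.7113, K−S=13.9487, hold=14.6167 ⇒ V=14.6167 continue | (k=2,j=1): S=156.9900, K−S=2.6700, hold=6.8603 ⇒ V=6.8603 continue | (k=2,j=2): S=169.1417, K−S=0.0000, hold=2.2600 ⇒ V=2.2600 continue  boundary S*=-
step 1: (k=1,j=0): S=151.2455, K−S=8.4145, hold=10.6910 ⇒ V=10.6910 continue | (k=1,j=1): S=162.9526, K−S=0.0000, hold=4.5339 ⇒ V=4.5339 continue  boundary S*=-
step 0: (k=0,j=0): S=156.9900, K−S=2.6700, hold=7.5757 ⇒ V=7.5757 continue  boundary S*=-

price = 7.5757
boundary = - - - 140.3795 135.2429 140.3795 145.7113 151.2455
tree:
7.5757
10.6910 4.5339
14.6167 6.8603 2.2600
19.2805 10.0697 3.7247 0.8271
24.4171 14.2471 5.9907 1.5085 0.1600
29.3658 19.2805 9.3367 2.7192 0.3234 0.0000
34.1334 24.4171 13.9487 4.8295 0.6537 0.0000 0.0000
38.7266 29.3658 19.2805 8.4145 1.3211 0.0000 0.0000 0.0000
43.1517 34.1334 24.4171 13.9487 2.6700 0.0000 0.0000 0.0000 0.0000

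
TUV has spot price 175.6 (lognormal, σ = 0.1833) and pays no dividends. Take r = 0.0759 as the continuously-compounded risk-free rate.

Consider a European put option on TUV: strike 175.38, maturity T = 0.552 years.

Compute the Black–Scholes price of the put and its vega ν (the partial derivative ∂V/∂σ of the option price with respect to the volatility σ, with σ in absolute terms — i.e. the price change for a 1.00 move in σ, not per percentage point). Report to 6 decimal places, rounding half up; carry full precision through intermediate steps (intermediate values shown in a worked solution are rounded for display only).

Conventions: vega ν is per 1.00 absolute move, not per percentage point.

σ√T = 0.1833·√0.552 = 0.136186
d₁ = (ln(S/K) + (r+σ²/2)T) / (σ√T) = (ln(175.6/175.38) + (0.0759+0.1833²/2)·0.552) / 0.136186 = (0.001254 + 0.051170) / 0.136186 = 0.384943
d₂ = d₁ − σ√T = 0.384943 − 0.136186 = 0.248757
e^{−rT} = 0.958969
N(−d₁) = 0.350140,  N(−d₂) = 0.401775
Put price V = K·e^{−rT}·N(−d₂) − S·N(−d₁) = 67.572019 − 61.484584 = 6.087435
φ(d₁) = (1/√(2π))·e^{−d₁²/2} = 0.370453
ν = S·φ(d₁)·√T = 48.331144

price = 6.087435
ν = 48.331144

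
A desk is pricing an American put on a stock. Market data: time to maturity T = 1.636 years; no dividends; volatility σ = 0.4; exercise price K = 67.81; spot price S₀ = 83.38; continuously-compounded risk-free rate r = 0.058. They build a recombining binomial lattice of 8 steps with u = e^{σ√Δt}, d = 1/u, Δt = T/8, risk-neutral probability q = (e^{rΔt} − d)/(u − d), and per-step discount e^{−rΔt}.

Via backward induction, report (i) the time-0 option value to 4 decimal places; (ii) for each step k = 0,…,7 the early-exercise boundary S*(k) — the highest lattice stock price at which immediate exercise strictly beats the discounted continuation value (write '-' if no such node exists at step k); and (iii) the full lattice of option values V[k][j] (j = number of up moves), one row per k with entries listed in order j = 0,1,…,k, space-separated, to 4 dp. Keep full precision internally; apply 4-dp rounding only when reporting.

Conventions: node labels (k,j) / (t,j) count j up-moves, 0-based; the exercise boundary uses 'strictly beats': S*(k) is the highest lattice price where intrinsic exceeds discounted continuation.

params: Δt=0.20450 u=1.19828 d=0.83453 q=0.48770 e^(-rΔt)=0.98821
t_8 payoffs: 48.1946 39.6448 27.3683 9.7408 0.0000 0.0000 0.0000 0.0000 0.0000
t_7: node(7,0) S=23.5047 payoff=44.3053 vs cont=43.5057 → 44.3053 [stop]  node(7,1) S=33.7498 payoff=34.0602 vs cont=33.2606 → 34.0602 [stop]  node(7,2) S=48.4605 payoff=19.3495 vs cont=18.5500 → 19.3495 [stop]  node(7,3) S=69.5831 payoff=0.0000 vs cont=4.9314 → 4.9314 [wait]  node(7,4) S=99.9125 payoff=0.0000 vs cont=0.0000 → 0.0000 [wait]  node(7,5) S=143.4618 payoff=0.0000 vs cont=0.0000 → 0.0000 [wait]  node(7,6) S=205.9930 payoff=0.0000 vs cont=0.0000 → 0.0000 [wait]  node(7,7) S=295.7798 payoff=0.0000 vs cont=0.0000 → 0.0000 [wait]  ⇒ S*(7)=48.4605
t_6: node(6,0) S=28.1652 payoff=39.6448 vs cont=38.8452 → 39.6448 [stop]  node(6,1) S=40.4417 payoff=27.3683 vs cont=26.5687 → 27.3683 [stop]  node(6,2) S=58.0692 payoff=9.7408 vs cont=12.1725 → 12.1725 [wait]  node(6,3) S=83.3800 payoff=0.0000 vs cont=2.4965 → 2.4965 [wait]  node(6,4) S=119.7231 payoff=0.0000 vs cont=0.0000 → 0.0000 [wait]  node(6,5) S=171.9073 payoff=0.0000 vs cont=0.0000 → 0.0000 [wait]  node(6,6) S=246.8371 payoff=0.0000 vs cont=0.0000 → 0.0000 [wait]  ⇒ S*(6)=40.4417
t_5: node(5,0) S=33.7498 payoff=34.0602 vs cont=33.2606 → 34.0602 [stop]  node(5,1) S=48.4605 payoff=19.3495 vs cont=19.7219 → 19.7219 [wait]  node(5,2) S=69.5831 payoff=0.0000 vs cont=7.3656 → 7.3656 [wait]  node(5,3) S=99.9125 payoff=0.0000 vs cont=1.2639 → 1.2639 [wait]  node(5,4) S=143.4618 payoff=0.0000 vs cont=0.0000 → 0.0000 [wait]  node(5,5) S=205.9930 payoff=0.0000 vs cont=0.0000 → 0.0000 [wait]  ⇒ S*(5)=33.7498
t_4: node(4,0) S=40.4417 payoff=27.3683 vs cont=26.7482 → 27.3683 [stop]  node(4,1) S=58.0692 payoff=9.7408 vs cont=13.5342 → 13.5342 [wait]  node(4,2) S=83.3800 payoff=0.0000 vs cont=4.3380 → 4.3380 [wait]  node(4,3) S=119.7231 payoff=0.0000 vs cont=0.6398 → 0.6398 [wait]  node(4,4) S=171.9073 payoff=0.0000 vs cont=0.0000 → 0.0000 [wait]  ⇒ S*(4)=40.4417
t_3: node(3,0) S=48.4605 payoff=19.3495 vs cont=20.3782 → 20.3782 [wait]  node(3,1) S=69.5831 payoff=0.0000 vs cont=8.9425 → 8.9425 [wait]  node(3,2) S=99.9125 payoff=0.0000 vs cont=2.5045 → 2.5045 [wait]  node(3,3) S=143.4618 payoff=0.0000 vs cont=0.3239 → 0.3239 [wait]  ⇒ S*(3)=-
t_2: node(2,0) S=58.0692 payoff=9.7408 vs cont=14.6265 → 14.6265 [wait]  node(2,1) S=83.3800 payoff=0.0000 vs cont=5.7343 → 5.7343 [wait]  node(2,2) S=119.7231 payoff=0.0000 vs cont=1.4241 → 1.4241 [wait]  ⇒ S*(2)=-
t_1: node(1,0) S=69.5831 payoff=0.0000 vs cont=10.1684 → 10.1684 [wait]  node(1,1) S=99.9125 payoff=0.0000 vs cont=3.5893 → 3.5893 [wait]  ⇒ S*(1)=-
t_0: node(0,0) S=83.3800 payoff=0.0000 vs cont=6.8777 → 6.8777 [wait]  ⇒ S*(0)=-

price = 6.8777
boundary = - - - - 40.4417 33.7498 40.4417 48.4605
tree:
6.8777
10.1684 3.5893
14.6265 5.7343 1.4241
20.3782 8.9425 2.5045 0.3239
27.3683 13.5342 4.3380 0.6398 0.0000
34.0602 19.7219 7.3656 1.2639 0.0000 0.0000
39.6448 27.3683 12.1725 2.4965 0.0000 0.0000 0.0000
44.3053 34.0602 19.3495 4.9314 0.0000 0.0000 0.0000 0.0000
48.1946 39.6448 27.3683 9.7408 0.0000 0.0000 0.0000 0.0000 0.0000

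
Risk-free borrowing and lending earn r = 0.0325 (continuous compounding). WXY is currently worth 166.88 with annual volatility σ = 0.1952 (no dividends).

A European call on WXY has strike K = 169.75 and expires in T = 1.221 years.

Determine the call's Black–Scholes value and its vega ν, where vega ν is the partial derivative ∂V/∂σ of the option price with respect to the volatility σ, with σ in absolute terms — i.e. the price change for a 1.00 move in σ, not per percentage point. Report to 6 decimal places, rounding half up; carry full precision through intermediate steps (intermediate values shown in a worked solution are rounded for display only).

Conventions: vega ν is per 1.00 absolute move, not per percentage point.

price = 16.116507
ν = 71.918717

σ√T = 0.1952·√1.221 = 0.215694
d₁ = (ln(S/K) + (r+σ²/2)T) / (σ√T) = (ln(166.88/169.75) + (0.0325+0.1952²/2)·1.221) / 0.215694 = (-0.017052 + 0.062944) / 0.215694 = 0.212768
d₂ = d₁ − σ√T = 0.212768 − 0.215694 = -0.002926
e^{−rT} = 0.961095
N(d₁) = 0.584246,  N(d₂) = 0.498833
Call price V = S·N(d₁) − K·e^{−rT}·N(d₂) = 97.498947 − 81.382440 = 16.116507
φ(d₁) = (1/√(2π))·e^{−d₁²/2} = 0.390014
ν = S·φ(d₁)·√T = 71.918717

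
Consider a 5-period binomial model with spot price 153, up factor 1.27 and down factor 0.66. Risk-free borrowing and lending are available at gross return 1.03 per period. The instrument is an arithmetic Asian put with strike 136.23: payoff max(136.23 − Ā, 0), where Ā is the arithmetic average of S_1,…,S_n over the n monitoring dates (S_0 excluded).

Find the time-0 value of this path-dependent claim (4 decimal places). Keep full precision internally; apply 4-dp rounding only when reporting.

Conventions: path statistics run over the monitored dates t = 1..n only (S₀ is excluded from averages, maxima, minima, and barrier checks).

price = 13.4641

Set p* = 0.6066 (from d < R < u); the path-dependent value is the discounted p*-expectation over all price paths.
Enumerate all 2^5 = 32 price paths (U = up ×1.27, D = down ×0.66); each path with k up-moves has probability p*^k·(1−p*)^(5−k).
DDDDD: Ā=51.9611, payoff=84.2689, prob=0.009428
UDDDD: Ā=99.9858, payoff=36.2442, prob=0.014534
DUDDD: Ā=81.3198, payoff=54.9102, prob=0.014534
UUDDD: Ā=156.4791, payoff=0.0000, prob=0.022407
DDUDD: Ā=69.0003, payoff=67.2297, prob=0.014534
UDUDD: Ā=132.7733, payoff=3.4567, prob=0.022407
DUUDD: Ā=114.1073, payoff=22.1227, prob=0.022407
UUUDD: Ā=219.5700, payoff=0.0000, prob=0.034544
DDDUD: Ā=60.8694, payoff=75.3606, prob=0.014534
UDDUD: Ā=117.1274, payoff=19.1026, prob=0.022407
DUDUD: Ā=98.4614, payoff=37.7686, prob=0.022407
UUDUD: Ā=189.4636, payoff=0.0000, prob=0.034544
DDUUD: Ā=86.1419, payoff=50.0881, prob=0.022407
UDUUD: Ā=165.7578, payoff=0.0000, prob=0.034544
DUUUD: Ā=147.0918, payoff=0.0000, prob=0.034544
UUUUD: Ā=283.0403, payoff=0.0000, prob=0.053256
DDDDU: Ā=55.5030, payoff=80.7270, prob=0.014534
UDDDU: Ā=106.8012, payoff=29.4288, prob=0.022407
DUDDU: Ā=88.1352, payoff=48.0948, prob=0.022407
UUDDU: Ā=169.5934, payoff=0.0000, prob=0.034544
DDUDU: Ā=75.8156, payoff=60.4144, prob=0.022407
UDUDU: Ā=145.8876, payoff=0.0000, prob=0.034544
DUUDU: Ā=127.2216, payoff=9.0084, prob=0.034544
UUUDU: Ā=244.8052, payoff=0.0000, prob=0.053256
DDDUU: Ā=67.6847, payoff=68.5453, prob=0.022407
UDDUU: Ā=130.2418, payoff=5.9882, prob=0.034544
DUDUU: Ā=111.5758, payoff=24.6542, prob=0.034544
UUDUU: Ā=214.6988, payoff=0.0000, prob=0.053256
DDUUU: Ā=99.2562, payoff=36.9738, prob=0.034544
UDUUU: Ā=190.9930, payoff=0.0000, prob=0.053256
DUUUU: Ā=172.3270, payoff=0.0000, prob=0.053256
UUUUU: Ā=331.5989, payoff=0.0000, prob=0.082103
Price = Σ prob·payoff / R^5 = 15.608627 / 1.159274 = 13.4641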